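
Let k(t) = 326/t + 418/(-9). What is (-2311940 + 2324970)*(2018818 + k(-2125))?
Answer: 100615061989996/3825 ≈ 2.6305e+10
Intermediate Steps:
k(t) = -418/9 + 326/t (k(t) = 326/t + 418*(-⅑) = 326/t - 418/9 = -418/9 + 326/t)
(-2311940 + 2324970)*(2018818 + k(-2125)) = (-2311940 + 2324970)*(2018818 + (-418/9 + 326/(-2125))) = 13030*(2018818 + (-418/9 + 326*(-1/2125))) = 13030*(2018818 + (-418/9 - 326/2125)) = 13030*(2018818 - 891184/19125) = 13030*(38609003066/19125) = 100615061989996/3825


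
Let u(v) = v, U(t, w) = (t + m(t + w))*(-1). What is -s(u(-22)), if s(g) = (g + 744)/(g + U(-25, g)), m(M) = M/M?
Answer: -361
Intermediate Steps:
m(M) = 1
U(t, w) = -1 - t (U(t, w) = (t + 1)*(-1) = (1 + t)*(-1) = -1 - t)
s(g) = (744 + g)/(24 + g) (s(g) = (g + 744)/(g + (-1 - 1*(-25))) = (744 + g)/(g + (-1 + 25)) = (744 + g)/(g + 24) = (744 + g)/(24 + g))
-s(u(-22)) = -(744 - 22)/(24 - 22) = -722/2 = -1*361 = -361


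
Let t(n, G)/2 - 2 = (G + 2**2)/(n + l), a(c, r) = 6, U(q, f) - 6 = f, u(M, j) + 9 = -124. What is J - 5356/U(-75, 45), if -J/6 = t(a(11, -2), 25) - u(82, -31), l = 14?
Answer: -240827/255 ≈ -944.42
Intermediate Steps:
u(M, j) = -133 (u(M, j) = -9 - 124 = -133)
U(q, f) = 6 + f
t(n, G) = 4 + 2*(4 + G)/(14 + n) (t(n, G) = 4 + 2*((G + 2**2)/(n + 14)) = 4 + 2*((G + 4)/(14 + n)) = 4 + 2*((4 + G)/(14 + n)) = 4 + 2*(4 + G)/(14 + n))
J = -4197/5 (J = -6*(2*(32 + 25 + 2*6)/(14 + 6) - 1*(-133)) = -6*(2*(32 + 25 + 12)/20 + 133) = -6*(2*(1/20)*69 + 133) = -6*(69/10 + 133) = -6*1399/10 = -4197/5 ≈ -839.40)
J - 5356/U(-75, 45) = -4197/5 - 5356/(6 + 45) = -4197/5 - 5356/51 = -240827/255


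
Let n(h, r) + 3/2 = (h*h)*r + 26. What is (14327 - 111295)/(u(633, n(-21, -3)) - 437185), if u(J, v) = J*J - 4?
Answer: 24242/9125 ≈ 2.6567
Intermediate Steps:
n(h, r) = 49/2 + r*h² (n(h, r) = -3/2 + ((h*h)*r + 26) = -3/2 + (h²*r + 26) = -3/2 + (r*h² + 26) = -3/2 + (26 + r*h²) = 49/2 + r*h²)
u(J, v) = -4 + J² (u(J, v) = J² - 4 = -4 + J²)
(14327 - 111295)/(u(633, n(-21, -3)) - 437185) = (14327 - 111295)/((-4 + 633²) - 437185) = -96968/((-4 + 400689) - 437185) = -96968/(400685 - 437185) = -96968/(-36500) = -96968*(-1/36500) = 24242/9125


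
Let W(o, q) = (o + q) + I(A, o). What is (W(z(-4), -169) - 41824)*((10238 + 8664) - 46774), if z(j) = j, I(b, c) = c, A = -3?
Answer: 1170651872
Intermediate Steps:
W(o, q) = q + 2*o (W(o, q) = (o + q) + o = q + 2*o)
(W(z(-4), -169) - 41824)*((10238 + 8664) - 46774) = ((-169 + 2*(-4)) - 41824)*((10238 + 8664) - 46774) = ((-169 - 8) - 41824)*(18902 - 46774) = (-177 - 41824)*(-27872) = -42001*(-27872) = 1170651872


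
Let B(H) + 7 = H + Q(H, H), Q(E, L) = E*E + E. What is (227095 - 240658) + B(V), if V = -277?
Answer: 62605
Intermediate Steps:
Q(E, L) = E + E² (Q(E, L) = E² + E = E + E²)
B(H) = -7 + H + H*(1 + H) (B(H) = -7 + (H + H*(1 + H)) = -7 + H + H*(1 + H))
(227095 - 240658) + B(V) = (227095 - 240658) + (-7 - 277 - 277*(1 - 277)) = -13563 + (-7 - 277 - 277*(-276)) = -13563 + (-7 - 277 + 76452) = -13563 + 76168 = 62605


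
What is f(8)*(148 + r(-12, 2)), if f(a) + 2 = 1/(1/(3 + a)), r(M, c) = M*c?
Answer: 1116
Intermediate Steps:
f(a) = 1 + a (f(a) = -2 + 1/(1/(3 + a)) = -2 + (3 + a) = 1 + a)
f(8)*(148 + r(-12, 2)) = (1 + 8)*(148 - 12*2) = 9*(148 - 24) = 9*124 = 1116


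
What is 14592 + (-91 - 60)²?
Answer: 37393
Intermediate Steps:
14592 + (-91 - 60)² = 14592 + (-151)² = 14592 + 22801 = 37393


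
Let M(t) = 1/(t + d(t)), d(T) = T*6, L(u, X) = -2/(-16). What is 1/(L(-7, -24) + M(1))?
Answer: 56/15 ≈ 3.7333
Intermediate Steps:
L(u, X) = ⅛ (L(u, X) = -2*(-1/16) = ⅛)
d(T) = 6*T
M(t) = 1/(7*t) (M(t) = 1/(t + 6*t) = 1/(7*t))
1/(L(-7, -24) + M(1)) = 1/(⅛ + (⅐)/1) = 1/(⅛ + (⅐)*1) = 1/(⅛ + ⅐) = 1/(15/56) = 56/15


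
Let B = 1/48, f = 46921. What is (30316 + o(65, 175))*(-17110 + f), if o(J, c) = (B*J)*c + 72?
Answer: 14607380063/16 ≈ 9.1296e+8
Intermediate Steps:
B = 1/48 ≈ 0.020833
o(J, c) = 72 + J*c/48 (o(J, c) = (J/48)*c + 72 = J*c/48 + 72 = 72 + J*c/48)
(30316 + o(65, 175))*(-17110 + f) = (30316 + (72 + (1/48)*65*175))*(-17110 + 46921) = (30316 + (72 + 11375/48))*29811 = (30316 + 14831/48)*29811 = (1469999/48)*29811 = 14607380063/16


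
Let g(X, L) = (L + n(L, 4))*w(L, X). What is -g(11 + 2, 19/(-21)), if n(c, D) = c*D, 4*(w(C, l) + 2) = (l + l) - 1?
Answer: 1615/84 ≈ 19.226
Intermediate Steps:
w(C, l) = -9/4 + l/2 (w(C, l) = -2 + ((l + l) - 1)/4 = -2 + (2*l - 1)/4 = -2 + (-1 + 2*l)/4 = -2 + (-¼ + l/2) = -9/4 + l/2)
n(c, D) = D*c
g(X, L) = 5*L*(-9/4 + X/2) (g(X, L) = (L + 4*L)*(-9/4 + X/2) = (5*L)*(-9/4 + X/2) = 5*L*(-9/4 + X/2))
-g(11 + 2, 19/(-21)) = -5*19/(-21)*(-9 + 2*(11 + 2))/4 = -5*19*(-1/21)*(-9 + 2*13)/4 = -5*(-19)*(-9 + 26)/(4*21) = -5*(-19)*17/(4*21) = -1*(-1615/84) = 1615/84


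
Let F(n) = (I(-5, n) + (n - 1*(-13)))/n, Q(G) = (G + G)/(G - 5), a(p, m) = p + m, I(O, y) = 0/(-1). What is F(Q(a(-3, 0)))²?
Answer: 3025/9 ≈ 336.11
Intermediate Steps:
I(O, y) = 0 (I(O, y) = 0*(-1) = 0)
a(p, m) = m + p
Q(G) = 2*G/(-5 + G) (Q(G) = (2*G)/(-5 + G) = 2*G/(-5 + G))
F(n) = (13 + n)/n (F(n) = (0 + (n - 1*(-13)))/n = (0 + (n + 13))/n = (0 + (13 + n))/n = (13 + n)/n)
F(Q(a(-3, 0)))² = ((13 + 2*(0 - 3)/(-5 + (0 - 3)))/((2*(0 - 3)/(-5 + (0 - 3)))))² = ((13 + 2*(-3)/(-5 - 3))/((2*(-3)/(-5 - 3))))² = ((13 + 2*(-3)/(-8))/((2*(-3)/(-8))))² = ((13 + 2*(-3)*(-⅛))/((2*(-3)*(-⅛))))² = ((13 + ¾)/(¾))² = ((4/3)*(55/4))² = (55/3)² = 3025/9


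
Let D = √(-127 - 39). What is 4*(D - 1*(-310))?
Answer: 1240 + 4*I*√166 ≈ 1240.0 + 51.536*I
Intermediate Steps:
D = I*√166 (D = √(-166) = I*√166 ≈ 12.884*I)
4*(D - 1*(-310)) = 4*(I*√166 - 1*(-310)) = 4*(I*√166 + 310) = 4*(310 + I*√166) = 1240 + 4*I*√166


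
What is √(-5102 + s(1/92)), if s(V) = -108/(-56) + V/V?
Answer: I*√999418/14 ≈ 71.408*I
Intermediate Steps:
s(V) = 41/14 (s(V) = -108*(-1/56) + 1 = 27/14 + 1 = 41/14)
√(-5102 + s(1/92)) = √(-5102 + 41/14) = √(-71387/14) = I*√999418/14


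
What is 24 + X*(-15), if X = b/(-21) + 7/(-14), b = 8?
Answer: 521/14 ≈ 37.214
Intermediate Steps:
X = -37/42 (X = 8/(-21) + 7/(-14) = 8*(-1/21) + 7*(-1/14) = -8/21 - 1/2 = -37/42 ≈ -0.88095)
24 + X*(-15) = 24 - 37/42*(-15) = 24 + 185/14 = 521/14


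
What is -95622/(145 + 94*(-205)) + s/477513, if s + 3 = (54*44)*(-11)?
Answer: 32796543/6632125 ≈ 4.9451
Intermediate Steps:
s = -26139 (s = -3 + (54*44)*(-11) = -3 + 2376*(-11) = -3 - 26136 = -26139)
-95622/(145 + 94*(-205)) + s/477513 = -95622/(145 + 94*(-205)) - 26139/477513 = -95622/(145 - 19270) - 26139*1/477513 = -95622/(-19125) - 8713/159171 = -95622*(-1/19125) - 8713/159171 = 31874/6375 - 8713/159171 = 32796543/6632125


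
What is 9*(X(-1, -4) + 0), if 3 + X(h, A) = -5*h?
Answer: 18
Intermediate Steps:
X(h, A) = -3 - 5*h
9*(X(-1, -4) + 0) = 9*((-3 - 5*(-1)) + 0) = 9*((-3 + 5) + 0) = 9*(2 + 0) = 9*2 = 18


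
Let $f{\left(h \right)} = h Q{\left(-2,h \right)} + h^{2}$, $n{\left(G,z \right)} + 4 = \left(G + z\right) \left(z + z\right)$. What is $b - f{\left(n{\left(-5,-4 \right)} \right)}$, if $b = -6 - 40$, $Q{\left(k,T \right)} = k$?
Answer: $-4534$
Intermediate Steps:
$n{\left(G,z \right)} = -4 + 2 z \left(G + z\right)$ ($n{\left(G,z \right)} = -4 + \left(G + z\right) \left(z + z\right) = -4 + \left(G + z\right) 2 z = -4 + 2 z \left(G + z\right)$)
$f{\left(h \right)} = h^{2} - 2 h$ ($f{\left(h \right)} = h \left(-2\right) + h^{2} = - 2 h + h^{2} = h^{2} - 2 h$)
$b = -46$ ($b = -6 - 40 = -46$)
$b - f{\left(n{\left(-5,-4 \right)} \right)} = -46 - \left(-4 + 2 \left(-4\right)^{2} + 2 \left(-5\right) \left(-4\right)\right) \left(-2 + \left(-4 + 2 \left(-4\right)^{2} + 2 \left(-5\right) \left(-4\right)\right)\right) = -46 - \left(-4 + 2 \cdot 16 + 40\right) \left(-2 + \left(-4 + 2 \cdot 16 + 40\right)\right) = -46 - \left(-4 + 32 + 40\right) \left(-2 + \left(-4 + 32 + 40\right)\right) = -46 - 68 \left(-2 + 68\right) = -46 - 68 \cdot 66 = -46 - 4488 = -4534$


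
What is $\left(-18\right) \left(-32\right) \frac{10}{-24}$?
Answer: $-240$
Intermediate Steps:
$\left(-18\right) \left(-32\right) \frac{10}{-24} = 576 \cdot 10 \left(- \frac{1}{24}\right) = 576 \left(- \frac{5}{12}\right) = -240$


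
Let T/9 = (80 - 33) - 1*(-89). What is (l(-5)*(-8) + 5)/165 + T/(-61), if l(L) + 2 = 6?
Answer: -67869/3355 ≈ -20.229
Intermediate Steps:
T = 1224 (T = 9*((80 - 33) - 1*(-89)) = 9*(47 + 89) = 9*136 = 1224)
l(L) = 4 (l(L) = -2 + 6 = 4)
(l(-5)*(-8) + 5)/165 + T/(-61) = (4*(-8) + 5)/165 + 1224/(-61) = (-32 + 5)*(1/165) + 1224*(-1/61) = -27*1/165 - 1224/61 = -9/55 - 1224/61 = -67869/3355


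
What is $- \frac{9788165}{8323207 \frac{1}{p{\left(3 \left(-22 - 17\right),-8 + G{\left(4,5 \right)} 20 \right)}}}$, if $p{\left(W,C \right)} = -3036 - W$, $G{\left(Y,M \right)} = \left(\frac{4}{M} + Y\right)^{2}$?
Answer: $\frac{28571653635}{8323207} \approx 3432.8$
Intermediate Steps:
$G{\left(Y,M \right)} = \left(Y + \frac{4}{M}\right)^{2}$
$- \frac{9788165}{8323207 \frac{1}{p{\left(3 \left(-22 - 17\right),-8 + G{\left(4,5 \right)} 20 \right)}}} = - \frac{9788165}{8323207 \frac{1}{-3036 - 3 \left(-22 - 17\right)}} = - \frac{9788165}{8323207 \frac{1}{-3036 - 3 \left(-39\right)}} = - \frac{9788165}{8323207 \frac{1}{-3036 - -117}} = - \frac{9788165}{8323207 \frac{1}{-3036 + 117}} = - \frac{9788165}{8323207 \frac{1}{-2919}} = - \frac{9788165}{8323207 \left(- \frac{1}{2919}\right)} = - \frac{9788165}{- \frac{8323207}{2919}} = \left(-9788165\right) \left(- \frac{2919}{8323207}\right) = \frac{28571653635}{8323207}$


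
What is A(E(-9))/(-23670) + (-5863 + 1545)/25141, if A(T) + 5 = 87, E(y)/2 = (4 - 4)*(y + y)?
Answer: -52134311/297543735 ≈ -0.17522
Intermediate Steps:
E(y) = 0 (E(y) = 2*((4 - 4)*(y + y)) = 2*(0*(2*y)) = 2*0 = 0)
A(T) = 82 (A(T) = -5 + 87 = 82)
A(E(-9))/(-23670) + (-5863 + 1545)/25141 = 82/(-23670) + (-5863 + 1545)/25141 = 82*(-1/23670) - 4318*1/25141 = -41/11835 - 4318/25141 = -52134311/297543735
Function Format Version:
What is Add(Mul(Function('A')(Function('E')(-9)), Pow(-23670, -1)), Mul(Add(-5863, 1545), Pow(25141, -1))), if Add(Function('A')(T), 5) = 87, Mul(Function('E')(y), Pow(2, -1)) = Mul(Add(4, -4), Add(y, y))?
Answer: Rational(-52134311, 297543735) ≈ -0.17522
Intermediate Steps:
Function('E')(y) = 0 (Function('E')(y) = Mul(2, Mul(Add(4, -4), Add(y, y))) = Mul(2, Mul(0, Mul(2, y))) = Mul(2, 0) = 0)
Function('A')(T) = 82 (Function('A')(T) = Add(-5, 87) = 82)
Add(Mul(Function('A')(Function('E')(-9)), Pow(-23670, -1)), Mul(Add(-5863, 1545), Pow(25141, -1))) = Add(Mul(82, Pow(-23670, -1)), Mul(Add(-5863, 1545), Pow(25141, -1))) = Add(Mul(82, Rational(-1, 23670)), Mul(-4318, Rational(1, 25141))) = Add(Rational(-41, 11835), Rational(-4318, 25141)) = Rational(-52134311, 297543735)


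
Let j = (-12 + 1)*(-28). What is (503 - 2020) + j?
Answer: -1209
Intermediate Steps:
j = 308 (j = -11*(-28) = 308)
(503 - 2020) + j = (503 - 2020) + 308 = -1517 + 308 = -1209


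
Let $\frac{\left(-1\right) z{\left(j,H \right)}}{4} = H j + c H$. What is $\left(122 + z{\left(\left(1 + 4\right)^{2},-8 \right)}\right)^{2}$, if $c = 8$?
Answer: $1387684$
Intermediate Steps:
$z{\left(j,H \right)} = - 32 H - 4 H j$ ($z{\left(j,H \right)} = - 4 \left(H j + 8 H\right) = - 4 \left(8 H + H j\right) = - 32 H - 4 H j$)
$\left(122 + z{\left(\left(1 + 4\right)^{2},-8 \right)}\right)^{2} = \left(122 - - 32 \left(8 + \left(1 + 4\right)^{2}\right)\right)^{2} = \left(122 - - 32 \left(8 + 5^{2}\right)\right)^{2} = \left(122 - - 32 \left(8 + 25\right)\right)^{2} = \left(122 - \left(-32\right) 33\right)^{2} = \left(122 + 1056\right)^{2} = 1178^{2} = 1387684$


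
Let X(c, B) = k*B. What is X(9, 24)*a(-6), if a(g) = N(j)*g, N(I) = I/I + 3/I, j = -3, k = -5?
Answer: 0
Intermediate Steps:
N(I) = 1 + 3/I
X(c, B) = -5*B
a(g) = 0 (a(g) = ((3 - 3)/(-3))*g = (-1/3*0)*g = 0*g = 0)
X(9, 24)*a(-6) = -5*24*0 = -120*0 = 0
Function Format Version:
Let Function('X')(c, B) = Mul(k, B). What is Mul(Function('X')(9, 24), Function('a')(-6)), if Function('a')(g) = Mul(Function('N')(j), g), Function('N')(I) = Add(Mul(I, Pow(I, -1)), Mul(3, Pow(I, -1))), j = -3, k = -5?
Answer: 0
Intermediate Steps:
Function('N')(I) = Add(1, Mul(3, Pow(I, -1)))
Function('X')(c, B) = Mul(-5, B)
Function('a')(g) = 0 (Function('a')(g) = Mul(Mul(Pow(-3, -1), Add(3, -3)), g) = Mul(Mul(Rational(-1, 3), 0), g) = Mul(0, g) = 0)
Mul(Function('X')(9, 24), Function('a')(-6)) = Mul(Mul(-5, 24), 0) = Mul(-120, 0) = 0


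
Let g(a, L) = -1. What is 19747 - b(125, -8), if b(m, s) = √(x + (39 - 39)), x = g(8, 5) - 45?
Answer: 19747 - I*√46 ≈ 19747.0 - 6.7823*I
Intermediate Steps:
x = -46 (x = -1 - 45 = -46)
b(m, s) = I*√46 (b(m, s) = √(-46 + (39 - 39)) = √(-46 + 0) = √(-46) = I*√46)
19747 - b(125, -8) = 19747 - I*√46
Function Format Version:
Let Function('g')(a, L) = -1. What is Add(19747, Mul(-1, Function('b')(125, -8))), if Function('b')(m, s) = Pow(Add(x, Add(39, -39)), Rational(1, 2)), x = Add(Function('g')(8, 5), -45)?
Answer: Add(19747, Mul(-1, I, Pow(46, Rational(1, 2)))) ≈ Add(19747., Mul(-6.7823, I))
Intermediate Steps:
x = -46 (x = Add(-1, -45) = -46)
Function('b')(m, s) = Mul(I, Pow(46, Rational(1, 2))) (Function('b')(m, s) = Pow(Add(-46, Add(39, -39)), Rational(1, 2)) = Pow(Add(-46, 0), Rational(1, 2)) = Pow(-46, Rational(1, 2)) = Mul(I, Pow(46, Rational(1, 2))))
Add(19747, Mul(-1, Function('b')(125, -8))) = Add(19747, Mul(-1, Mul(I, Pow(46, Rational(1, 2))))) = Add(19747, Mul(-1, I, Pow(46, Rational(1, 2))))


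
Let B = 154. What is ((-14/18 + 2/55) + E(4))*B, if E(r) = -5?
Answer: -39788/45 ≈ -884.18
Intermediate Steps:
((-14/18 + 2/55) + E(4))*B = ((-14/18 + 2/55) - 5)*154 = ((-14*1/18 + 2*(1/55)) - 5)*154 = ((-7/9 + 2/55) - 5)*154 = (-367/495 - 5)*154 = -2842/495*154 = -39788/45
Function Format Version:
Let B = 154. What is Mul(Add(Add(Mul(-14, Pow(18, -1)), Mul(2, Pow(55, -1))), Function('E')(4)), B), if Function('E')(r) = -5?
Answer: Rational(-39788, 45) ≈ -884.18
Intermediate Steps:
Mul(Add(Add(Mul(-14, Pow(18, -1)), Mul(2, Pow(55, -1))), Function('E')(4)), B) = Mul(Add(Add(Mul(-14, Pow(18, -1)), Mul(2, Pow(55, -1))), -5), 154) = Mul(Add(Add(Mul(-14, Rational(1, 18)), Mul(2, Rational(1, 55))), -5), 154) = Mul(Add(Add(Rational(-7, 9), Rational(2, 55)), -5), 154) = Mul(Add(Rational(-367, 495), -5), 154) = Mul(Rational(-2842, 495), 154) = Rational(-39788, 45)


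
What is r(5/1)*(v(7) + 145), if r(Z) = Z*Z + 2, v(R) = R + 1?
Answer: 4131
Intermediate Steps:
v(R) = 1 + R
r(Z) = 2 + Z² (r(Z) = Z² + 2 = 2 + Z²)
r(5/1)*(v(7) + 145) = (2 + (5/1)²)*((1 + 7) + 145) = (2 + (5*1)²)*(8 + 145) = (2 + 5²)*153 = (2 + 25)*153 = 27*153 = 4131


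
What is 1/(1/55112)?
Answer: 55112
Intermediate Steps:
1/(1/55112) = 55112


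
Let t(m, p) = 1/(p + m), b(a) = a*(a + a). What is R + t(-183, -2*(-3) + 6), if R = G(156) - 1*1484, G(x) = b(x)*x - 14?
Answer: 1298118113/171 ≈ 7.5913e+6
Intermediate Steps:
b(a) = 2*a**2 (b(a) = a*(2*a) = 2*a**2)
G(x) = -14 + 2*x**3 (G(x) = (2*x**2)*x - 14 = 2*x**3 - 14 = -14 + 2*x**3)
R = 7591334 (R = (-14 + 2*156**3) - 1*1484 = (-14 + 2*3796416) - 1484 = (-14 + 7592832) - 1484 = 7592818 - 1484 = 7591334)
t(m, p) = 1/(m + p)
R + t(-183, -2*(-3) + 6) = 7591334 + 1/(-183 + (-2*(-3) + 6)) = 7591334 + 1/(-183 + (6 + 6)) = 7591334 + 1/(-183 + 12) = 7591334 + 1/(-171) = 7591334 - 1/171 = 1298118113/171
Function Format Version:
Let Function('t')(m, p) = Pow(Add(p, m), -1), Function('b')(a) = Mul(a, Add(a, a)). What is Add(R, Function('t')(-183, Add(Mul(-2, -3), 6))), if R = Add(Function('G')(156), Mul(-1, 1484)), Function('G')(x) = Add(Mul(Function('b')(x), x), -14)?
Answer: Rational(1298118113, 171) ≈ 7.5913e+6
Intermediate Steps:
Function('b')(a) = Mul(2, Pow(a, 2)) (Function('b')(a) = Mul(a, Mul(2, a)) = Mul(2, Pow(a, 2)))
Function('G')(x) = Add(-14, Mul(2, Pow(x, 3))) (Function('G')(x) = Add(Mul(Mul(2, Pow(x, 2)), x), -14) = Add(Mul(2, Pow(x, 3)), -14) = Add(-14, Mul(2, Pow(x, 3))))
R = 7591334 (R = Add(Add(-14, Mul(2, Pow(156, 3))), Mul(-1, 1484)) = Add(Add(-14, Mul(2, 3796416)), -1484) = Add(Add(-14, 7592832), -1484) = Add(7592818, -1484) = 7591334)
Function('t')(m, p) = Pow(Add(m, p), -1)
Add(R, Function('t')(-183, Add(Mul(-2, -3), 6))) = Add(7591334, Pow(Add(-183, Add(Mul(-2, -3), 6)), -1)) = Add(7591334, Pow(Add(-183, Add(6, 6)), -1)) = Add(7591334, Pow(Add(-183, 12), -1)) = Add(7591334, Pow(-171, -1)) = Add(7591334, Rational(-1, 171)) = Rational(1298118113, 171)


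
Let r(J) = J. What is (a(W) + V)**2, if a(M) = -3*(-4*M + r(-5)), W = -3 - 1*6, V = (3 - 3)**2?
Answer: 8649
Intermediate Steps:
V = 0 (V = 0**2 = 0)
W = -9 (W = -3 - 6 = -9)
a(M) = 15 + 12*M (a(M) = -3*(-4*M - 5) = -3*(-5 - 4*M) = 15 + 12*M)
(a(W) + V)**2 = ((15 + 12*(-9)) + 0)**2 = ((15 - 108) + 0)**2 = (-93 + 0)**2 = (-93)**2 = 8649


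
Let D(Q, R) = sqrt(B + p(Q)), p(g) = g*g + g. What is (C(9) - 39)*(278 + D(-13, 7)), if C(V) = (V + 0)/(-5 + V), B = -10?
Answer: -20433/2 - 147*sqrt(146)/4 ≈ -10661.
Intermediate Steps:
p(g) = g + g**2 (p(g) = g**2 + g = g + g**2)
C(V) = V/(-5 + V)
D(Q, R) = sqrt(-10 + Q*(1 + Q))
(C(9) - 39)*(278 + D(-13, 7)) = (9/(-5 + 9) - 39)*(278 + sqrt(-10 - 13*(1 - 13))) = (9/4 - 39)*(278 + sqrt(-10 - 13*(-12))) = (9*(1/4) - 39)*(278 + sqrt(-10 + 156)) = (9/4 - 39)*(278 + sqrt(146)) = -147*(278 + sqrt(146))/4 = -20433/2 - 147*sqrt(146)/4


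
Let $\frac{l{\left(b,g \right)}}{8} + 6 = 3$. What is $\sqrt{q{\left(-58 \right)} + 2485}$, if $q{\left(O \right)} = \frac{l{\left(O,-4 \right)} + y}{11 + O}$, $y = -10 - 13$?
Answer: $\sqrt{2486} \approx 49.86$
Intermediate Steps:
$y = -23$
$l{\left(b,g \right)} = -24$ ($l{\left(b,g \right)} = -48 + 8 \cdot 3 = -48 + 24 = -24$)
$q{\left(O \right)} = - \frac{47}{11 + O}$ ($q{\left(O \right)} = \frac{-24 - 23}{11 + O} = - \frac{47}{11 + O}$)
$\sqrt{q{\left(-58 \right)} + 2485} = \sqrt{- \frac{47}{11 - 58} + 2485} = \sqrt{- \frac{47}{-47} + 2485} = \sqrt{\left(-47\right) \left(- \frac{1}{47}\right) + 2485} = \sqrt{1 + 2485} = \sqrt{2486}$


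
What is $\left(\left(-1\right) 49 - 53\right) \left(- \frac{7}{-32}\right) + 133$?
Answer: $\frac{1771}{16} \approx 110.69$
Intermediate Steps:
$\left(\left(-1\right) 49 - 53\right) \left(- \frac{7}{-32}\right) + 133 = \left(-49 - 53\right) \left(\left(-7\right) \left(- \frac{1}{32}\right)\right) + 133 = \left(-102\right) \frac{7}{32} + 133 = - \frac{357}{16} + 133 = \frac{1771}{16}$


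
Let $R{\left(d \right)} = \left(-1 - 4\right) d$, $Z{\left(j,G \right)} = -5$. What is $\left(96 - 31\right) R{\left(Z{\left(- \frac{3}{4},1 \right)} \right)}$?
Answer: $1625$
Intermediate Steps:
$R{\left(d \right)} = - 5 d$
$\left(96 - 31\right) R{\left(Z{\left(- \frac{3}{4},1 \right)} \right)} = \left(96 - 31\right) \left(\left(-5\right) \left(-5\right)\right) = 65 \cdot 25 = 1625$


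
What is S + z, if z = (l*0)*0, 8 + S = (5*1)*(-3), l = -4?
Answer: -23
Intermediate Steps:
S = -23 (S = -8 + (5*1)*(-3) = -8 + 5*(-3) = -8 - 15 = -23)
z = 0 (z = -4*0*0 = 0*0 = 0)
S + z = -23 + 0 = -23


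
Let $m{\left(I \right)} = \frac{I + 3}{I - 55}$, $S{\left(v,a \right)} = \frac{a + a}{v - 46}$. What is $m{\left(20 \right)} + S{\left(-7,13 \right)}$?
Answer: $- \frac{2129}{1855} \approx -1.1477$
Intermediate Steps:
$S{\left(v,a \right)} = \frac{2 a}{-46 + v}$
$m{\left(I \right)} = \frac{3 + I}{-55 + I}$
$m{\left(20 \right)} + S{\left(-7,13 \right)} = \frac{3 + 20}{-55 + 20} + 2 \cdot 13 \frac{1}{-46 - 7} = \frac{1}{-35} \cdot 23 + 2 \cdot 13 \frac{1}{-53} = \left(- \frac{1}{35}\right) 23 + 2 \cdot 13 \left(- \frac{1}{53}\right) = - \frac{23}{35} - \frac{26}{53} = - \frac{2129}{1855}$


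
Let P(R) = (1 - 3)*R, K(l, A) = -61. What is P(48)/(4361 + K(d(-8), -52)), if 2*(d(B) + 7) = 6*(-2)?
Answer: -24/1075 ≈ -0.022326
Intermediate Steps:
d(B) = -13 (d(B) = -7 + (6*(-2))/2 = -7 + (½)*(-12) = -7 - 6 = -13)
P(R) = -2*R
P(48)/(4361 + K(d(-8), -52)) = (-2*48)/(4361 - 61) = -96/4300 = -96*1/4300 = -24/1075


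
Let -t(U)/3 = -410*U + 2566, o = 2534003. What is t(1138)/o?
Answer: 1392042/2534003 ≈ 0.54935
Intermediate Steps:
t(U) = -7698 + 1230*U (t(U) = -3*(-410*U + 2566) = -3*(2566 - 410*U) = -7698 + 1230*U)
t(1138)/o = (-7698 + 1230*1138)/2534003 = (-7698 + 1399740)*(1/2534003) = 1392042*(1/2534003) = 1392042/2534003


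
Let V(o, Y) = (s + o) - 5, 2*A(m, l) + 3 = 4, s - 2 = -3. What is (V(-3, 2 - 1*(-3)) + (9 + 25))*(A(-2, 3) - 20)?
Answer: -975/2 ≈ -487.50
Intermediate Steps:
s = -1 (s = 2 - 3 = -1)
A(m, l) = ½ (A(m, l) = -3/2 + (½)*4 = -3/2 + 2 = ½)
V(o, Y) = -6 + o (V(o, Y) = (-1 + o) - 5 = -6 + o)
(V(-3, 2 - 1*(-3)) + (9 + 25))*(A(-2, 3) - 20) = ((-6 - 3) + (9 + 25))*(½ - 20) = (-9 + 34)*(-39/2) = 25*(-39/2) = -975/2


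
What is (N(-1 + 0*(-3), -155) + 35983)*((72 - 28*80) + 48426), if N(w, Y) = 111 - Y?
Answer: 1676806242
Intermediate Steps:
(N(-1 + 0*(-3), -155) + 35983)*((72 - 28*80) + 48426) = ((111 - 1*(-155)) + 35983)*((72 - 28*80) + 48426) = ((111 + 155) + 35983)*((72 - 2240) + 48426) = (266 + 35983)*(-2168 + 48426) = 36249*46258 = 1676806242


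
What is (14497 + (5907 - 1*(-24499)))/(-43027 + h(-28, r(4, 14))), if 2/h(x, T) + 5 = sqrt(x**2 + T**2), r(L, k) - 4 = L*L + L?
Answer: -2579274794605/2471514982671 - 359224*sqrt(85)/2471514982671 ≈ -1.0436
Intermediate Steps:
r(L, k) = 4 + L + L**2 (r(L, k) = 4 + (L*L + L) = 4 + (L**2 + L) = 4 + (L + L**2) = 4 + L + L**2)
h(x, T) = 2/(-5 + sqrt(T**2 + x**2)) (h(x, T) = 2/(-5 + sqrt(x**2 + T**2)) = 2/(-5 + sqrt(T**2 + x**2)))
(14497 + (5907 - 1*(-24499)))/(-43027 + h(-28, r(4, 14))) = (14497 + (5907 - 1*(-24499)))/(-43027 + 2/(-5 + sqrt((4 + 4 + 4**2)**2 + (-28)**2))) = (14497 + (5907 + 24499))/(-43027 + 2/(-5 + sqrt((4 + 4 + 16)**2 + 784))) = (14497 + 30406)/(-43027 + 2/(-5 + sqrt(24**2 + 784))) = 44903/(-43027 + 2/(-5 + sqrt(576 + 784))) = 44903/(-43027 + 2/(-5 + sqrt(1360))) = 44903/(-43027 + 2/(-5 + 4*sqrt(85)))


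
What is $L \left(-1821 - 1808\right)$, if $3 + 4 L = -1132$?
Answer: $\frac{4118915}{4} \approx 1.0297 \cdot 10^{6}$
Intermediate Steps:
$L = - \frac{1135}{4}$ ($L = - \frac{3}{4} + \frac{1}{4} \left(-1132\right) = - \frac{3}{4} - 283 = - \frac{1135}{4} \approx -283.75$)
$L \left(-1821 - 1808\right) = - \frac{1135 \left(-1821 - 1808\right)}{4} = \left(- \frac{1135}{4}\right) \left(-3629\right) = \frac{4118915}{4}$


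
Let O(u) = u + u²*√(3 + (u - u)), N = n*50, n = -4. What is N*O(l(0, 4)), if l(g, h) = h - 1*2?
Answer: -400 - 800*√3 ≈ -1785.6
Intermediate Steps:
l(g, h) = -2 + h (l(g, h) = h - 2 = -2 + h)
N = -200 (N = -4*50 = -200)
O(u) = u + √3*u² (O(u) = u + u²*√(3 + 0) = u + u²*√3 = u + √3*u²)
N*O(l(0, 4)) = -200*(-2 + 4)*(1 + (-2 + 4)*√3) = -400*(1 + 2*√3) = -200*(2 + 4*√3) = -400 - 800*√3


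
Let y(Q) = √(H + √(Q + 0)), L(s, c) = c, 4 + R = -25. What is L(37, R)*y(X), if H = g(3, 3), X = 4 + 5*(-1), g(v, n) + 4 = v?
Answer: -29*√(-1 + I) ≈ -13.198 - 31.862*I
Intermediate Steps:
R = -29 (R = -4 - 25 = -29)
g(v, n) = -4 + v
X = -1 (X = 4 - 5 = -1)
H = -1 (H = -4 + 3 = -1)
y(Q) = √(-1 + √Q) (y(Q) = √(-1 + √(Q + 0)) = √(-1 + √Q))
L(37, R)*y(X) = -29*√(-1 + √(-1)) = -29*√(-1 + I)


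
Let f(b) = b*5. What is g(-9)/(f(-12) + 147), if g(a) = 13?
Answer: 13/87 ≈ 0.14943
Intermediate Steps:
f(b) = 5*b
g(-9)/(f(-12) + 147) = 13/(5*(-12) + 147) = 13/(-60 + 147) = 13/87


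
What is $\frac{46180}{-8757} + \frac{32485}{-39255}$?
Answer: $- \frac{139817803}{22917069} \approx -6.101$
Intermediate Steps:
$\frac{46180}{-8757} + \frac{32485}{-39255} = 46180 \left(- \frac{1}{8757}\right) + 32485 \left(- \frac{1}{39255}\right) = - \frac{46180}{8757} - \frac{6497}{7851} = - \frac{139817803}{22917069}$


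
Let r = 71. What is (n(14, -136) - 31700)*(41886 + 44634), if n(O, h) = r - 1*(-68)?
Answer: -2730657720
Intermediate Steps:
n(O, h) = 139 (n(O, h) = 71 - 1*(-68) = 71 + 68 = 139)
(n(14, -136) - 31700)*(41886 + 44634) = (139 - 31700)*(41886 + 44634) = -31561*86520 = -2730657720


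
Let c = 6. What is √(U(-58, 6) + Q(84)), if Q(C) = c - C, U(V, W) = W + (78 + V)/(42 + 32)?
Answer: I*√98198/37 ≈ 8.4693*I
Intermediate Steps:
U(V, W) = 39/37 + W + V/74 (U(V, W) = W + (78 + V)/74 = W + (78 + V)*(1/74) = W + (39/37 + V/74) = 39/37 + W + V/74)
Q(C) = 6 - C
√(U(-58, 6) + Q(84)) = √((39/37 + 6 + (1/74)*(-58)) + (6 - 1*84)) = √((39/37 + 6 - 29/37) + (6 - 84)) = √(232/37 - 78) = √(-2654/37) = I*√98198/37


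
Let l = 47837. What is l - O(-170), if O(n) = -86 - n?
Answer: 47753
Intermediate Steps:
l - O(-170) = 47837 - (-86 - 1*(-170)) = 47837 - (-86 + 170) = 47837 - 1*84 = 47837 - 84 = 47753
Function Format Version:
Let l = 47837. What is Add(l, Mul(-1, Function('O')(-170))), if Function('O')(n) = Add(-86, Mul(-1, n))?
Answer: 47753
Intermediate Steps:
Add(l, Mul(-1, Function('O')(-170))) = Add(47837, Mul(-1, Add(-86, Mul(-1, -170)))) = Add(47837, Mul(-1, Add(-86, 170))) = Add(47837, Mul(-1, 84)) = Add(47837, -84) = 47753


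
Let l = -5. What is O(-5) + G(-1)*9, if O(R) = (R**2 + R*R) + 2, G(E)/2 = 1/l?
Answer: 242/5 ≈ 48.400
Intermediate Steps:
G(E) = -2/5 (G(E) = 2/(-5) = 2*(-1/5) = -2/5)
O(R) = 2 + 2*R**2 (O(R) = (R**2 + R**2) + 2 = 2*R**2 + 2 = 2 + 2*R**2)
O(-5) + G(-1)*9 = (2 + 2*(-5)**2) - 2/5*9 = (2 + 2*25) - 18/5 = (2 + 50) - 18/5 = 52 - 18/5 = 242/5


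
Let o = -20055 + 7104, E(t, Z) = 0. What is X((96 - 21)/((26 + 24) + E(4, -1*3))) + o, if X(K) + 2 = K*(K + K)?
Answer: -25897/2 ≈ -12949.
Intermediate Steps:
o = -12951
X(K) = -2 + 2*K² (X(K) = -2 + K*(K + K) = -2 + K*(2*K) = -2 + 2*K²)
X((96 - 21)/((26 + 24) + E(4, -1*3))) + o = (-2 + 2*((96 - 21)/((26 + 24) + 0))²) - 12951 = (-2 + 2*(75/(50 + 0))²) - 12951 = (-2 + 2*(75/50)²) - 12951 = (-2 + 2*(75*(1/50))²) - 12951 = (-2 + 2*(3/2)²) - 12951 = (-2 + 2*(9/4)) - 12951 = (-2 + 9/2) - 12951 = 5/2 - 12951 = -25897/2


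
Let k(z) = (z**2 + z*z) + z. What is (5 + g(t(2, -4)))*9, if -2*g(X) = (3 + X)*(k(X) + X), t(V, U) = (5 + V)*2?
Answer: -32085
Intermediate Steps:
k(z) = z + 2*z**2 (k(z) = (z**2 + z**2) + z = 2*z**2 + z = z + 2*z**2)
t(V, U) = 10 + 2*V
g(X) = -(3 + X)*(X + X*(1 + 2*X))/2 (g(X) = -(3 + X)*(X*(1 + 2*X) + X)/2 = -(3 + X)*(X + X*(1 + 2*X))/2)
(5 + g(t(2, -4)))*9 = (5 + (10 + 2*2)*(-3 - (10 + 2*2)**2 - 4*(10 + 2*2)))*9 = (5 + (10 + 4)*(-3 - (10 + 4)**2 - 4*(10 + 4)))*9 = (5 + 14*(-3 - 1*14**2 - 4*14))*9 = (5 + 14*(-3 - 1*196 - 56))*9 = (5 + 14*(-3 - 196 - 56))*9 = (5 + 14*(-255))*9 = (5 - 3570)*9 = -3565*9 = -32085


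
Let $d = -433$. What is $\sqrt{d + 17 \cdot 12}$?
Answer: $i \sqrt{229} \approx 15.133 i$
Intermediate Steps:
$\sqrt{d + 17 \cdot 12} = \sqrt{-433 + 17 \cdot 12} = \sqrt{-433 + 204} = \sqrt{-229} = i \sqrt{229}$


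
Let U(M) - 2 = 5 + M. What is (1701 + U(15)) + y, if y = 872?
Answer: 2595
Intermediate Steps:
U(M) = 7 + M (U(M) = 2 + (5 + M) = 7 + M)
(1701 + U(15)) + y = (1701 + (7 + 15)) + 872 = (1701 + 22) + 872 = 1723 + 872 = 2595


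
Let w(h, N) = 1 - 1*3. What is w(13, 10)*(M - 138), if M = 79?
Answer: 118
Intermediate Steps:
w(h, N) = -2 (w(h, N) = 1 - 3 = -2)
w(13, 10)*(M - 138) = -2*(79 - 138) = -2*(-59) = 118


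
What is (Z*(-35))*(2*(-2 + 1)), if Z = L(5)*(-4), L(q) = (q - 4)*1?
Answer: -280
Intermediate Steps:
L(q) = -4 + q (L(q) = (-4 + q)*1 = -4 + q)
Z = -4 (Z = (-4 + 5)*(-4) = 1*(-4) = -4)
(Z*(-35))*(2*(-2 + 1)) = (-4*(-35))*(2*(-2 + 1)) = 140*(2*(-1)) = 140*(-2) = -280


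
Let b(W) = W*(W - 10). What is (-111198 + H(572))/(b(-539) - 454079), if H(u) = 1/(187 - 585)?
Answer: 44256805/62950864 ≈ 0.70304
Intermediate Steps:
H(u) = -1/398 (H(u) = 1/(-398) = -1/398)
b(W) = W*(-10 + W)
(-111198 + H(572))/(b(-539) - 454079) = (-111198 - 1/398)/(-539*(-10 - 539) - 454079) = -44256805/(398*(-539*(-549) - 454079)) = -44256805/(398*(295911 - 454079)) = -44256805/398/(-158168) = -44256805/398*(-1/158168) = 44256805/62950864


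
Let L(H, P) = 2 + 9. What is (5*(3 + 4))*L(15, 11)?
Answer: 385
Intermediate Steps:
L(H, P) = 11
(5*(3 + 4))*L(15, 11) = (5*(3 + 4))*11 = (5*7)*11 = 35*11 = 385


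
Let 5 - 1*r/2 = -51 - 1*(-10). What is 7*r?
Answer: 644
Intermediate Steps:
r = 92 (r = 10 - 2*(-51 - 1*(-10)) = 10 - 2*(-51 + 10) = 10 - 2*(-41) = 10 + 82 = 92)
7*r = 7*92 = 644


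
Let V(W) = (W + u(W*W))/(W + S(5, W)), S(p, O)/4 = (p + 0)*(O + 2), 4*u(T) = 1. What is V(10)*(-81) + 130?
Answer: 126679/1000 ≈ 126.68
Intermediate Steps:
u(T) = ¼ (u(T) = (¼)*1 = ¼)
S(p, O) = 4*p*(2 + O) (S(p, O) = 4*((p + 0)*(O + 2)) = 4*(p*(2 + O)) = 4*p*(2 + O))
V(W) = (¼ + W)/(40 + 21*W) (V(W) = (W + ¼)/(W + 4*5*(2 + W)) = (¼ + W)/(W + (40 + 20*W)) = (¼ + W)/(40 + 21*W))
V(10)*(-81) + 130 = ((1 + 4*10)/(4*(40 + 21*10)))*(-81) + 130 = ((1 + 40)/(4*(40 + 210)))*(-81) + 130 = ((¼)*41/250)*(-81) + 130 = ((¼)*(1/250)*41)*(-81) + 130 = (41/1000)*(-81) + 130 = -3321/1000 + 130 = 126679/1000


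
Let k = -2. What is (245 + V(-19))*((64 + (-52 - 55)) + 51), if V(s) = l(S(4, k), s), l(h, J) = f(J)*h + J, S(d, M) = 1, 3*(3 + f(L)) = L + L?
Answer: 5048/3 ≈ 1682.7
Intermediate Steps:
f(L) = -3 + 2*L/3 (f(L) = -3 + (L + L)/3 = -3 + (2*L)/3 = -3 + 2*L/3)
l(h, J) = J + h*(-3 + 2*J/3) (l(h, J) = (-3 + 2*J/3)*h + J = h*(-3 + 2*J/3) + J = J + h*(-3 + 2*J/3))
V(s) = -3 + 5*s/3 (V(s) = s + (⅓)*1*(-9 + 2*s) = s + (-3 + 2*s/3) = -3 + 5*s/3)
(245 + V(-19))*((64 + (-52 - 55)) + 51) = (245 + (-3 + (5/3)*(-19)))*((64 + (-52 - 55)) + 51) = (245 + (-3 - 95/3))*((64 - 107) + 51) = (245 - 104/3)*(-43 + 51) = (631/3)*8 = 5048/3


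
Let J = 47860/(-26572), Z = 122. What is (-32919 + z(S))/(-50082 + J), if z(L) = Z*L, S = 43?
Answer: 183831739/332706691 ≈ 0.55253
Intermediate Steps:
J = -11965/6643 (J = 47860*(-1/26572) = -11965/6643 ≈ -1.8011)
z(L) = 122*L
(-32919 + z(S))/(-50082 + J) = (-32919 + 122*43)/(-50082 - 11965/6643) = (-32919 + 5246)/(-332706691/6643) = -27673*(-6643/332706691) = 183831739/332706691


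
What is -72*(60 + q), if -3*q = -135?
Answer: -7560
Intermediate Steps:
q = 45 (q = -⅓*(-135) = 45)
-72*(60 + q) = -72*(60 + 45) = -72*105 = -7560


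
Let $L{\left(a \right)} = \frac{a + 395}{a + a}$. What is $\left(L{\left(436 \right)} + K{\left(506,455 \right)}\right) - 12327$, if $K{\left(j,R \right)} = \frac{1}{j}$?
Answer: $- \frac{2719322753}{220616} \approx -12326.0$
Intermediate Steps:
$L{\left(a \right)} = \frac{395 + a}{2 a}$
$\left(L{\left(436 \right)} + K{\left(506,455 \right)}\right) - 12327 = \left(\frac{395 + 436}{2 \cdot 436} + \frac{1}{506}\right) - 12327 = \left(\frac{1}{2} \cdot \frac{1}{436} \cdot 831 + \frac{1}{506}\right) - 12327 = \left(\frac{831}{872} + \frac{1}{506}\right) - 12327 = \frac{210679}{220616} - 12327 = - \frac{2719322753}{220616}$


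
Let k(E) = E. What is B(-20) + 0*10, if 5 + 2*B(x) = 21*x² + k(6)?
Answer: 8401/2 ≈ 4200.5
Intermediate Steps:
B(x) = ½ + 21*x²/2 (B(x) = -5/2 + (21*x² + 6)/2 = -5/2 + (6 + 21*x²)/2 = -5/2 + (3 + 21*x²/2) = ½ + 21*x²/2)
B(-20) + 0*10 = (½ + (21/2)*(-20)²) + 0*10 = (½ + (21/2)*400) + 0 = (½ + 4200) + 0 = 8401/2 + 0 = 8401/2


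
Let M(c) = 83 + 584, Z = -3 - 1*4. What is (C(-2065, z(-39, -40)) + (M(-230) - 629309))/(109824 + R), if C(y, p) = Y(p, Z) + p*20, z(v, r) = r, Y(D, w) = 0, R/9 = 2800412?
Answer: -104907/4218922 ≈ -0.024866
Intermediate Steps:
R = 25203708 (R = 9*2800412 = 25203708)
Z = -7 (Z = -3 - 4 = -7)
C(y, p) = 20*p (C(y, p) = 0 + p*20 = 0 + 20*p = 20*p)
M(c) = 667
(C(-2065, z(-39, -40)) + (M(-230) - 629309))/(109824 + R) = (20*(-40) + (667 - 629309))/(109824 + 25203708) = (-800 - 628642)/25313532 = -629442*1/25313532 = -104907/4218922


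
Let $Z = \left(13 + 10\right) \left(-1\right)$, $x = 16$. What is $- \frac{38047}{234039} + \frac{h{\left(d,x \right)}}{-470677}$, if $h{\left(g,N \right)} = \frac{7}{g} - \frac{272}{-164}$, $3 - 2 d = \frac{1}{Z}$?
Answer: $- \frac{3671409074932}{22582138752615} \approx -0.16258$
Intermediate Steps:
$Z = -23$ ($Z = 23 \left(-1\right) = -23$)
$d = \frac{35}{23}$ ($d = \frac{3}{2} - \frac{1}{2 \left(-23\right)} = \frac{3}{2} - - \frac{1}{46} = \frac{3}{2} + \frac{1}{46} = \frac{35}{23} \approx 1.5217$)
$h{\left(g,N \right)} = \frac{68}{41} + \frac{7}{g}$ ($h{\left(g,N \right)} = \frac{7}{g} - - \frac{68}{41} = \frac{7}{g} + \frac{68}{41} = \frac{68}{41} + \frac{7}{g}$)
$- \frac{38047}{234039} + \frac{h{\left(d,x \right)}}{-470677} = - \frac{38047}{234039} + \frac{\frac{68}{41} + \frac{7}{\frac{35}{23}}}{-470677} = \left(-38047\right) \frac{1}{234039} + \left(\frac{68}{41} + 7 \cdot \frac{23}{35}\right) \left(- \frac{1}{470677}\right) = - \frac{38047}{234039} + \left(\frac{68}{41} + \frac{23}{5}\right) \left(- \frac{1}{470677}\right) = - \frac{38047}{234039} + \frac{1283}{205} \left(- \frac{1}{470677}\right) = - \frac{38047}{234039} - \frac{1283}{96488785} = - \frac{3671409074932}{22582138752615}$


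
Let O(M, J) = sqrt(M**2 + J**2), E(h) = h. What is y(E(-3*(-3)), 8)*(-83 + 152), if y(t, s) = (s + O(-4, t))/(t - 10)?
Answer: -552 - 69*sqrt(97) ≈ -1231.6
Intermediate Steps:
O(M, J) = sqrt(J**2 + M**2)
y(t, s) = (s + sqrt(16 + t**2))/(-10 + t) (y(t, s) = (s + sqrt(t**2 + (-4)**2))/(t - 10) = (s + sqrt(t**2 + 16))/(-10 + t) = (s + sqrt(16 + t**2))/(-10 + t))
y(E(-3*(-3)), 8)*(-83 + 152) = ((8 + sqrt(16 + (-3*(-3))**2))/(-10 - 3*(-3)))*(-83 + 152) = ((8 + sqrt(16 + 9**2))/(-10 + 9))*69 = ((8 + sqrt(16 + 81))/(-1))*69 = -(8 + sqrt(97))*69 = (-8 - sqrt(97))*69 = -552 - 69*sqrt(97)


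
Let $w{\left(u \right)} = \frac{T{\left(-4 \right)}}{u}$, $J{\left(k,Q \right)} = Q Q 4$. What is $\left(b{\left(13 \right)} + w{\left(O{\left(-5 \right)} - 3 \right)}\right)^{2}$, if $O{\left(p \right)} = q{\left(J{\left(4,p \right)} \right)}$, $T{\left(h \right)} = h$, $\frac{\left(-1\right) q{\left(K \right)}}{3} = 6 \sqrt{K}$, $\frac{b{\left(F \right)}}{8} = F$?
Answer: $\frac{362369296}{33489} \approx 10821.0$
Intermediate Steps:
$b{\left(F \right)} = 8 F$
$J{\left(k,Q \right)} = 4 Q^{2}$ ($J{\left(k,Q \right)} = Q^{2} \cdot 4 = 4 Q^{2}$)
$q{\left(K \right)} = - 18 \sqrt{K}$ ($q{\left(K \right)} = - 3 \cdot 6 \sqrt{K} = - 18 \sqrt{K}$)
$O{\left(p \right)} = - 36 \sqrt{p^{2}}$ ($O{\left(p \right)} = - 18 \sqrt{4 p^{2}} = - 18 \cdot 2 \sqrt{p^{2}} = - 36 \sqrt{p^{2}}$)
$w{\left(u \right)} = - \frac{4}{u}$
$\left(b{\left(13 \right)} + w{\left(O{\left(-5 \right)} - 3 \right)}\right)^{2} = \left(8 \cdot 13 - \frac{4}{- 36 \sqrt{\left(-5\right)^{2}} - 3}\right)^{2} = \left(104 - \frac{4}{- 36 \sqrt{25} - 3}\right)^{2} = \left(104 - \frac{4}{\left(-36\right) 5 - 3}\right)^{2} = \left(104 - \frac{4}{-180 - 3}\right)^{2} = \left(104 - \frac{4}{-183}\right)^{2} = \left(104 - - \frac{4}{183}\right)^{2} = \left(104 + \frac{4}{183}\right)^{2} = \left(\frac{19036}{183}\right)^{2} = \frac{362369296}{33489}$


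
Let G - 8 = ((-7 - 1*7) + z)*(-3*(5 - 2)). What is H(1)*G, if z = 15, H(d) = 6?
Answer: -6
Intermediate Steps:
G = -1 (G = 8 + ((-7 - 1*7) + 15)*(-3*(5 - 2)) = 8 + ((-7 - 7) + 15)*(-3*3) = 8 + (-14 + 15)*(-9) = 8 + 1*(-9) = 8 - 9 = -1)
H(1)*G = 6*(-1) = -6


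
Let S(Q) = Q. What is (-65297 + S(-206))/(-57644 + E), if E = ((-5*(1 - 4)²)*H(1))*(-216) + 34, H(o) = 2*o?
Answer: 65503/38170 ≈ 1.7161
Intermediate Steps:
E = 19474 (E = ((-5*(1 - 4)²)*(2*1))*(-216) + 34 = (-5*(-3)²*2)*(-216) + 34 = (-5*9*2)*(-216) + 34 = -45*2*(-216) + 34 = -90*(-216) + 34 = 19440 + 34 = 19474)
(-65297 + S(-206))/(-57644 + E) = (-65297 - 206)/(-57644 + 19474) = -65503/(-38170) = -65503*(-1/38170) = 65503/38170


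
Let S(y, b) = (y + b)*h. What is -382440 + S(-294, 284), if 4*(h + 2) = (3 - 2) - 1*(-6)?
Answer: -764875/2 ≈ -3.8244e+5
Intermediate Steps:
h = -1/4 (h = -2 + ((3 - 2) - 1*(-6))/4 = -2 + (1 + 6)/4 = -2 + (1/4)*7 = -2 + 7/4 = -1/4 ≈ -0.25000)
S(y, b) = -b/4 - y/4 (S(y, b) = (y + b)*(-1/4) = (b + y)*(-1/4) = -b/4 - y/4)
-382440 + S(-294, 284) = -382440 + (-1/4*284 - 1/4*(-294)) = -382440 + (-71 + 147/2) = -382440 + 5/2 = -764875/2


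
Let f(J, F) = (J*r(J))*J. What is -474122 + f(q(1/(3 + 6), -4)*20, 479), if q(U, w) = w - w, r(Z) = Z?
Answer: -474122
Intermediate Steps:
q(U, w) = 0
f(J, F) = J³ (f(J, F) = (J*J)*J = J²*J = J³)
-474122 + f(q(1/(3 + 6), -4)*20, 479) = -474122 + (0*20)³ = -474122 + 0³ = -474122 + 0 = -474122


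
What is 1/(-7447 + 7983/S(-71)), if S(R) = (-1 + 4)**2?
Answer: -1/6560 ≈ -0.00015244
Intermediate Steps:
S(R) = 9 (S(R) = 3**2 = 9)
1/(-7447 + 7983/S(-71)) = 1/(-7447 + 7983/9) = 1/(-7447 + 7983*(1/9)) = 1/(-7447 + 887) = 1/(-6560) = -1/6560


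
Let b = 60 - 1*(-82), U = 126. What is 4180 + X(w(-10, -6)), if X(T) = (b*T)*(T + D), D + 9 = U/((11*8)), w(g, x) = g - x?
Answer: 118258/11 ≈ 10751.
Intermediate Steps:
D = -333/44 (D = -9 + 126/((11*8)) = -9 + 126/88 = -9 + 126*(1/88) = -9 + 63/44 = -333/44 ≈ -7.5682)
b = 142 (b = 60 + 82 = 142)
X(T) = 142*T*(-333/44 + T) (X(T) = (142*T)*(T - 333/44) = (142*T)*(-333/44 + T) = 142*T*(-333/44 + T))
4180 + X(w(-10, -6)) = 4180 + 71*(-10 - 1*(-6))*(-333 + 44*(-10 - 1*(-6)))/22 = 4180 + 71*(-10 + 6)*(-333 + 44*(-10 + 6))/22 = 4180 + (71/22)*(-4)*(-333 + 44*(-4)) = 4180 + (71/22)*(-4)*(-333 - 176) = 4180 + (71/22)*(-4)*(-509) = 4180 + 72278/11 = 118258/11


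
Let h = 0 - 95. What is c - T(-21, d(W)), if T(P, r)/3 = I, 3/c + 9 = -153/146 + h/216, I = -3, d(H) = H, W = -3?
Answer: 1441035/165371 ≈ 8.7140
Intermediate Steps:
h = -95
c = -47304/165371 (c = 3/(-9 + (-153/146 - 95/216)) = 3/(-9 - 23459/15768) = 3/(-165371/15768) = 3*(-15768/165371) = -47304/165371 ≈ -0.28605)
T(P, r) = -9 (T(P, r) = 3*(-3) = -9)
c - T(-21, d(W)) = -47304/165371 - 1*(-9) = -47304/165371 + 9 = 1441035/165371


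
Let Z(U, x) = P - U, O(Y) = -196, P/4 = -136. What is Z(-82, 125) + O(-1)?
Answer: -658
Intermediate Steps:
P = -544 (P = 4*(-136) = -544)
Z(U, x) = -544 - U
Z(-82, 125) + O(-1) = (-544 - 1*(-82)) - 196 = (-544 + 82) - 196 = -462 - 196 = -658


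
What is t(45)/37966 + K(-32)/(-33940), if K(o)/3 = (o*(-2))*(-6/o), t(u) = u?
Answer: 40131/322141510 ≈ 0.00012458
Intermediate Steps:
K(o) = 36 (K(o) = 3*((o*(-2))*(-6/o)) = 3*((-2*o)*(-6/o)) = 3*12 = 36)
t(45)/37966 + K(-32)/(-33940) = 45/37966 + 36/(-33940) = 45*(1/37966) + 36*(-1/33940) = 45/37966 - 9/8485 = 40131/322141510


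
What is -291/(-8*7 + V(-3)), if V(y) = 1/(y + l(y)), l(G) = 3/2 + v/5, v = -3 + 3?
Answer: 873/170 ≈ 5.1353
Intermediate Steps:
v = 0
l(G) = 3/2 (l(G) = 3/2 + 0/5 = 3*(1/2) + 0*(1/5) = 3/2 + 0 = 3/2)
V(y) = 1/(3/2 + y) (V(y) = 1/(y + 3/2) = 1/(3/2 + y))
-291/(-8*7 + V(-3)) = -291/(-8*7 + 2/(3 + 2*(-3))) = -291/(-56 + 2/(3 - 6)) = -291/(-56 + 2/(-3)) = -291/(-56 + 2*(-1/3)) = -291/(-56 - 2/3) = -291/(-170/3) = -291*(-3/170) = 873/170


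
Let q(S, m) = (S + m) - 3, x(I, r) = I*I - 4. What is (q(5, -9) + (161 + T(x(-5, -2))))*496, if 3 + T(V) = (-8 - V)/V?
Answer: 1558432/21 ≈ 74211.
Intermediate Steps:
x(I, r) = -4 + I² (x(I, r) = I² - 4 = -4 + I²)
T(V) = -3 + (-8 - V)/V
q(S, m) = -3 + S + m
(q(5, -9) + (161 + T(x(-5, -2))))*496 = ((-3 + 5 - 9) + (161 + (-4 - 8/(-4 + (-5)²))))*496 = (-7 + (161 + (-4 - 8/(-4 + 25))))*496 = (-7 + (161 + (-4 - 8/21)))*496 = (-7 + (161 - 92/21))*496 = (-7 + 3289/21)*496 = (3142/21)*496 = 1558432/21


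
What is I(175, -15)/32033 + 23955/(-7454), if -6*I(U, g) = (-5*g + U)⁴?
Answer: -14560895801545/716321946 ≈ -20327.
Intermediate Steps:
I(U, g) = -(U - 5*g)⁴/6 (I(U, g) = -(-5*g + U)⁴/6 = -(U - 5*g)⁴/6)
I(175, -15)/32033 + 23955/(-7454) = -(175 - 5*(-15))⁴/6/32033 + 23955/(-7454) = -(175 + 75)⁴/6*(1/32033) + 23955*(-1/7454) = -⅙*250⁴*(1/32033) - 23955/7454 = -⅙*3906250000*(1/32033) - 23955/7454 = -1953125000/3*1/32033 - 23955/7454 = -1953125000/96099 - 23955/7454 = -14560895801545/716321946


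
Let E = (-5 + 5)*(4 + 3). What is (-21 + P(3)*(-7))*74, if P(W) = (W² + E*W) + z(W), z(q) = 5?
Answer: -8806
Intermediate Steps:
E = 0 (E = 0*7 = 0)
P(W) = 5 + W² (P(W) = (W² + 0*W) + 5 = (W² + 0) + 5 = W² + 5 = 5 + W²)
(-21 + P(3)*(-7))*74 = (-21 + (5 + 3²)*(-7))*74 = (-21 + (5 + 9)*(-7))*74 = (-21 + 14*(-7))*74 = (-21 - 98)*74 = -119*74 = -8806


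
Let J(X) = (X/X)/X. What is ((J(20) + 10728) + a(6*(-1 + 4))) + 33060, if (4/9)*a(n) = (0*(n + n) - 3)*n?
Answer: 873331/20 ≈ 43667.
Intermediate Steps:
J(X) = 1/X
a(n) = -27*n/4 (a(n) = 9*((0*(n + n) - 3)*n)/4 = 9*((0*(2*n) - 3)*n)/4 = 9*((0 - 3)*n)/4 = 9*(-3*n)/4 = -27*n/4)
((J(20) + 10728) + a(6*(-1 + 4))) + 33060 = ((1/20 + 10728) - 81*(-1 + 4)/2) + 33060 = ((1/20 + 10728) - 81*3/2) + 33060 = (214561/20 - 27/4*18) + 33060 = (214561/20 - 243/2) + 33060 = 212131/20 + 33060 = 873331/20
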